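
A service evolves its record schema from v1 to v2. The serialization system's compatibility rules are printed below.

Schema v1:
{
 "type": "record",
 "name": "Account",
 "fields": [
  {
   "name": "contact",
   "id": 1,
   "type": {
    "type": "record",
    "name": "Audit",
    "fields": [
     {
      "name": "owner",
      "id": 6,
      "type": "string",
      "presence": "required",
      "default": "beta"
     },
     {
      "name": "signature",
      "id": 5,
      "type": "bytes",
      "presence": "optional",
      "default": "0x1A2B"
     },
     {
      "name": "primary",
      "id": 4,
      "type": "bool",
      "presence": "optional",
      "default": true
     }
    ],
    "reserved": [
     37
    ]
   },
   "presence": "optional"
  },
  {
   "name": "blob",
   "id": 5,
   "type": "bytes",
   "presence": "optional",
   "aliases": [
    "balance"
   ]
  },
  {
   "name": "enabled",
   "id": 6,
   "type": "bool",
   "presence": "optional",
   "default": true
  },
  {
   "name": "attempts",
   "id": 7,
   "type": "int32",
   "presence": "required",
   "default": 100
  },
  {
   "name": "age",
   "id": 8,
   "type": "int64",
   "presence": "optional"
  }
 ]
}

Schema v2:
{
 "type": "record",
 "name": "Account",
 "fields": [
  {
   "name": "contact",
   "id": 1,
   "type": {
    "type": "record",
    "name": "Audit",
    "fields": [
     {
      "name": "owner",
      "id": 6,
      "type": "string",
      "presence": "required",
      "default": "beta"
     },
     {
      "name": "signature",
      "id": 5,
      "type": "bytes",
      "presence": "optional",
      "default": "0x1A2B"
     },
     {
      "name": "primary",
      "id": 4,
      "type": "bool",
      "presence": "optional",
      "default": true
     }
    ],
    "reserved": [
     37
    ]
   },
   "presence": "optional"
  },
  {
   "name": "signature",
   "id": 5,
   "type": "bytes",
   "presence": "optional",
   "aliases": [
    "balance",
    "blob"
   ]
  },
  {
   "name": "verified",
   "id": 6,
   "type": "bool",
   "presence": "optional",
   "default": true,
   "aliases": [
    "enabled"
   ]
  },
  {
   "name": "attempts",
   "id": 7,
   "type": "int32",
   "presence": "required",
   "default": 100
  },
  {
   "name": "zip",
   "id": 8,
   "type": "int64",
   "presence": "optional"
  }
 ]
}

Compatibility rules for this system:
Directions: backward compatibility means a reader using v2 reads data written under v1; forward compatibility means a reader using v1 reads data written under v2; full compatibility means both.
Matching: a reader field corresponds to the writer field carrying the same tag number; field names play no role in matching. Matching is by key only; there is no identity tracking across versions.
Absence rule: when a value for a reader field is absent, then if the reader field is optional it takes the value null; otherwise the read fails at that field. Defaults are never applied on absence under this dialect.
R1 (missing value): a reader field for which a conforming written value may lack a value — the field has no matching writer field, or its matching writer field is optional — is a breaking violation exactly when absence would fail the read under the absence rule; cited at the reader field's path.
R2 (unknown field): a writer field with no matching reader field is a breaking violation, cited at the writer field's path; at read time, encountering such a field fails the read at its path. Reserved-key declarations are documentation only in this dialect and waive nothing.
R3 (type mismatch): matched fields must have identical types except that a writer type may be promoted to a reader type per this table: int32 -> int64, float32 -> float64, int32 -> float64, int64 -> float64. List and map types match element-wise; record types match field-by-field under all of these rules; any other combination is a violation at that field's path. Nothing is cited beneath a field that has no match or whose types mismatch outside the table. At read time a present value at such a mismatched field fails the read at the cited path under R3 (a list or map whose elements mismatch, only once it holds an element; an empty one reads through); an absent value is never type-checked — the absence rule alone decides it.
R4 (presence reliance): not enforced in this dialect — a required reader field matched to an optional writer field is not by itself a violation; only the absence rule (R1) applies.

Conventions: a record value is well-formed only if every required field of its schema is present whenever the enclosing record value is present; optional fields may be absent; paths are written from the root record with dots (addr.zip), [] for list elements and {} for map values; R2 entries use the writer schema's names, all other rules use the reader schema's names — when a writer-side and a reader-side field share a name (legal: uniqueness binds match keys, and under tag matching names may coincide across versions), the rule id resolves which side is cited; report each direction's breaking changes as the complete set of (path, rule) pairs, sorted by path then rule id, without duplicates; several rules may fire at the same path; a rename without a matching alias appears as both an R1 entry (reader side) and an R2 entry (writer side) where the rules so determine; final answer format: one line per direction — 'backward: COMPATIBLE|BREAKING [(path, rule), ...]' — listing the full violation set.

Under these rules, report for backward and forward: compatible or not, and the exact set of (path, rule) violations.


each type pair in Account: writer, then reader
backward on Account — v2 reading data written by v1:
  contact <- contact (Audit -> Audit, writer optional)
  signature <- blob (bytes -> bytes, writer optional)
  verified <- enabled (bool -> bool, writer optional)
  attempts <- attempts (int32 -> int32, writer required)
  zip <- age (int64 -> int64, writer optional)
  contact.owner <- contact.owner (string -> string, writer required)
  contact.signature <- contact.signature (bytes -> bytes, writer optional)
  contact.primary <- contact.primary (bool -> bool, writer optional)
  => backward verdict for Account: COMPATIBLE, no violations
forward on Account — v1 reading data written by v2:
  contact <- contact (Audit -> Audit, writer optional)
  blob <- signature (bytes -> bytes, writer optional)
  enabled <- verified (bool -> bool, writer optional)
  attempts <- attempts (int32 -> int32, writer required)
  age <- zip (int64 -> int64, writer optional)
  contact.owner <- contact.owner (string -> string, writer required)
  contact.signature <- contact.signature (bytes -> bytes, writer optional)
  contact.primary <- contact.primary (bool -> bool, writer optional)
  => forward verdict for Account: COMPATIBLE, no violations

backward: COMPATIBLE []; forward: COMPATIBLE []


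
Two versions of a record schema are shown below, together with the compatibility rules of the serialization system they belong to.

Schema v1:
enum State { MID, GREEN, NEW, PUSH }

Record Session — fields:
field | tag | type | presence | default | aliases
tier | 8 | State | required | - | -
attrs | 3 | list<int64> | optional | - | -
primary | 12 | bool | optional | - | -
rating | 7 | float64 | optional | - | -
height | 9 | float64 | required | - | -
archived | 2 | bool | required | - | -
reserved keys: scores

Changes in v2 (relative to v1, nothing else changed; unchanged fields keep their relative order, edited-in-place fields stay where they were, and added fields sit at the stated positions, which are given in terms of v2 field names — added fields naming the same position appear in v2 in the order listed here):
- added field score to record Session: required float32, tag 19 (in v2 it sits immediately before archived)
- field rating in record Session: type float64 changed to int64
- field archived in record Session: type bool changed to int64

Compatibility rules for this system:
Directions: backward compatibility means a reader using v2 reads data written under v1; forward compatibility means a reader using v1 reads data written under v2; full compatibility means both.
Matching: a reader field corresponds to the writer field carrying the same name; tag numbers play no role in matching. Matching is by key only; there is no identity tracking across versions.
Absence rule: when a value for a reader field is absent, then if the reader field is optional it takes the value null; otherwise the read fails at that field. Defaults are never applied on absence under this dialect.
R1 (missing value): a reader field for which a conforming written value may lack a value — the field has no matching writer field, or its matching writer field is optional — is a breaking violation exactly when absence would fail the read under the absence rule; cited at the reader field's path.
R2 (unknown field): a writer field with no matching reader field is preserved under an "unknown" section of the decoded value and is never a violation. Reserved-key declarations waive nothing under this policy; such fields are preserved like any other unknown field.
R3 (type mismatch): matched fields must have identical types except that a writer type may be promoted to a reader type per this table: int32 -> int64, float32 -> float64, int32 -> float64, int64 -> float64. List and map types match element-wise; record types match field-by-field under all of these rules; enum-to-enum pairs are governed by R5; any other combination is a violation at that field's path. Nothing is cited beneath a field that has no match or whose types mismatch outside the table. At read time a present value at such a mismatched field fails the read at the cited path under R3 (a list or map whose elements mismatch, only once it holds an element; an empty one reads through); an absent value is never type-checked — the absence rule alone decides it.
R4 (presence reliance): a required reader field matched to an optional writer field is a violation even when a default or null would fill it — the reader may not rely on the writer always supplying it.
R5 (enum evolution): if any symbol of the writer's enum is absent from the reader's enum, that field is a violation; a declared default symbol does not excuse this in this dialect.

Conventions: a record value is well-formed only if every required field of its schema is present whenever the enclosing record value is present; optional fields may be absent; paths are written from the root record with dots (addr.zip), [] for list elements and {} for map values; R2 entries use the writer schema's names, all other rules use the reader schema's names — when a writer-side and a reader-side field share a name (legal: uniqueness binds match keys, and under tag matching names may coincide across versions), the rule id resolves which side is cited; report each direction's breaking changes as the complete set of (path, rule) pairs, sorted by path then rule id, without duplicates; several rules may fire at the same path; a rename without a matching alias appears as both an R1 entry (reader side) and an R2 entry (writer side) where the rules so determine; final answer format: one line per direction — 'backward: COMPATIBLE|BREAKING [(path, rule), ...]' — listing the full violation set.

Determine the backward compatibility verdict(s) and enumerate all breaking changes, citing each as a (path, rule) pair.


arrows below run writer -> reader for Session
backward pass over Session, reader schema v2, writer schema v1:
  writer required, State -> State: reader tier maps from writer tier
  writer optional, list<int64> -> list<int64>: reader attrs maps from writer attrs
  writer optional, bool -> bool: reader primary maps from writer primary
  writer optional, float64 -> int64: reader rating maps from writer rating
  writer required, float64 -> float64: reader height maps from writer height
  score has no writer counterpart
  writer required, bool -> int64: reader archived maps from writer archived
  breaking: (archived, R3)
  breaking: (rating, R3)
  breaking: (score, R1)
  => backward: BREAKING (3)

backward: BREAKING [(archived, R3), (rating, R3), (score, R1)]


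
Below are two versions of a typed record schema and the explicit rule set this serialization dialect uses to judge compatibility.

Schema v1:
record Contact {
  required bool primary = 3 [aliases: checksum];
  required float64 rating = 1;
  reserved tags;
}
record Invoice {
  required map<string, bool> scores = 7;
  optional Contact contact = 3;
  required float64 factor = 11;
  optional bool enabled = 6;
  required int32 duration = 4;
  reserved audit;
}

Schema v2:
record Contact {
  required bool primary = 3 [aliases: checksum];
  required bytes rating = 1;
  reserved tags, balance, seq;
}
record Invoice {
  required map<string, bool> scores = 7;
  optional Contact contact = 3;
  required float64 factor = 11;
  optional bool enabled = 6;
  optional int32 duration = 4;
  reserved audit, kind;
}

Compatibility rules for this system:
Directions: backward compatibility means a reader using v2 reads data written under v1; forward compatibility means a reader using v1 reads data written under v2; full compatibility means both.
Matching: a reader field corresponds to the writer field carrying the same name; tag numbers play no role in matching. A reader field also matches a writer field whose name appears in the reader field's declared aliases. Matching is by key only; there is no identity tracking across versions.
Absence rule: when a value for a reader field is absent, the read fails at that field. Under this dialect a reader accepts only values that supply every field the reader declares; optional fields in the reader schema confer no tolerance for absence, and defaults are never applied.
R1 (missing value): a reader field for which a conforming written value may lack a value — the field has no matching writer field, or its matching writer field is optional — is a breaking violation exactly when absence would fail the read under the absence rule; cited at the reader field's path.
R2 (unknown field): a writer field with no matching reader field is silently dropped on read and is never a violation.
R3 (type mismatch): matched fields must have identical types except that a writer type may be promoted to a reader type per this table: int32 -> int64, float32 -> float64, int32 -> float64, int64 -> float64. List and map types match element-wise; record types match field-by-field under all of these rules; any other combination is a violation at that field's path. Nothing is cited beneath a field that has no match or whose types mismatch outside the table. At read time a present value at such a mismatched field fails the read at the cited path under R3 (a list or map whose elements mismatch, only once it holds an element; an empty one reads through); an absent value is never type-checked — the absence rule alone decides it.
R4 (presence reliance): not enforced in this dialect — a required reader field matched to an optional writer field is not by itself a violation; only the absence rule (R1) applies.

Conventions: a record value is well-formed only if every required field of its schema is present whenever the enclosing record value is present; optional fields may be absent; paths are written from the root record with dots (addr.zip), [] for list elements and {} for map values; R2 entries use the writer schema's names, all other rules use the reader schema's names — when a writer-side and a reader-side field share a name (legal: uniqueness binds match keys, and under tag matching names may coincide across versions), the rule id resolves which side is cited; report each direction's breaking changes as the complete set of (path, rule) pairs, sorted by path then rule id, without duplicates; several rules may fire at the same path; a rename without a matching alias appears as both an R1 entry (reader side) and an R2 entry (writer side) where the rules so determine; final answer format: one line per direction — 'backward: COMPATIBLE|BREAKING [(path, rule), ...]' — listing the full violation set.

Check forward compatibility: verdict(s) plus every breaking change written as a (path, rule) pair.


forward: BREAKING [(contact, R1), (contact.rating, R3), (duration, R1), (enabled, R1)]

the writer's type comes first in each Invoice pair
forward analysis of Invoice with v1 as reader and v2 as writer:
  scores: paired with writer scores (map<string, bool> -> map<string, bool>; writer required)
  contact: paired with writer contact (Contact -> Contact; writer optional)
  factor: paired with writer factor (float64 -> float64; writer required)
  enabled: paired with writer enabled (bool -> bool; writer optional)
  duration: paired with writer duration (int32 -> int32; writer optional)
  contact.primary: paired with writer contact.primary (bool -> bool; writer required)
  contact.rating: paired with writer contact.rating (bytes -> float64; writer required)
  violation R1 at contact
  violation R3 at contact.rating
  violation R1 at duration
  violation R1 at enabled
  => 4 violation(s): forward is BREAKING for Invoice


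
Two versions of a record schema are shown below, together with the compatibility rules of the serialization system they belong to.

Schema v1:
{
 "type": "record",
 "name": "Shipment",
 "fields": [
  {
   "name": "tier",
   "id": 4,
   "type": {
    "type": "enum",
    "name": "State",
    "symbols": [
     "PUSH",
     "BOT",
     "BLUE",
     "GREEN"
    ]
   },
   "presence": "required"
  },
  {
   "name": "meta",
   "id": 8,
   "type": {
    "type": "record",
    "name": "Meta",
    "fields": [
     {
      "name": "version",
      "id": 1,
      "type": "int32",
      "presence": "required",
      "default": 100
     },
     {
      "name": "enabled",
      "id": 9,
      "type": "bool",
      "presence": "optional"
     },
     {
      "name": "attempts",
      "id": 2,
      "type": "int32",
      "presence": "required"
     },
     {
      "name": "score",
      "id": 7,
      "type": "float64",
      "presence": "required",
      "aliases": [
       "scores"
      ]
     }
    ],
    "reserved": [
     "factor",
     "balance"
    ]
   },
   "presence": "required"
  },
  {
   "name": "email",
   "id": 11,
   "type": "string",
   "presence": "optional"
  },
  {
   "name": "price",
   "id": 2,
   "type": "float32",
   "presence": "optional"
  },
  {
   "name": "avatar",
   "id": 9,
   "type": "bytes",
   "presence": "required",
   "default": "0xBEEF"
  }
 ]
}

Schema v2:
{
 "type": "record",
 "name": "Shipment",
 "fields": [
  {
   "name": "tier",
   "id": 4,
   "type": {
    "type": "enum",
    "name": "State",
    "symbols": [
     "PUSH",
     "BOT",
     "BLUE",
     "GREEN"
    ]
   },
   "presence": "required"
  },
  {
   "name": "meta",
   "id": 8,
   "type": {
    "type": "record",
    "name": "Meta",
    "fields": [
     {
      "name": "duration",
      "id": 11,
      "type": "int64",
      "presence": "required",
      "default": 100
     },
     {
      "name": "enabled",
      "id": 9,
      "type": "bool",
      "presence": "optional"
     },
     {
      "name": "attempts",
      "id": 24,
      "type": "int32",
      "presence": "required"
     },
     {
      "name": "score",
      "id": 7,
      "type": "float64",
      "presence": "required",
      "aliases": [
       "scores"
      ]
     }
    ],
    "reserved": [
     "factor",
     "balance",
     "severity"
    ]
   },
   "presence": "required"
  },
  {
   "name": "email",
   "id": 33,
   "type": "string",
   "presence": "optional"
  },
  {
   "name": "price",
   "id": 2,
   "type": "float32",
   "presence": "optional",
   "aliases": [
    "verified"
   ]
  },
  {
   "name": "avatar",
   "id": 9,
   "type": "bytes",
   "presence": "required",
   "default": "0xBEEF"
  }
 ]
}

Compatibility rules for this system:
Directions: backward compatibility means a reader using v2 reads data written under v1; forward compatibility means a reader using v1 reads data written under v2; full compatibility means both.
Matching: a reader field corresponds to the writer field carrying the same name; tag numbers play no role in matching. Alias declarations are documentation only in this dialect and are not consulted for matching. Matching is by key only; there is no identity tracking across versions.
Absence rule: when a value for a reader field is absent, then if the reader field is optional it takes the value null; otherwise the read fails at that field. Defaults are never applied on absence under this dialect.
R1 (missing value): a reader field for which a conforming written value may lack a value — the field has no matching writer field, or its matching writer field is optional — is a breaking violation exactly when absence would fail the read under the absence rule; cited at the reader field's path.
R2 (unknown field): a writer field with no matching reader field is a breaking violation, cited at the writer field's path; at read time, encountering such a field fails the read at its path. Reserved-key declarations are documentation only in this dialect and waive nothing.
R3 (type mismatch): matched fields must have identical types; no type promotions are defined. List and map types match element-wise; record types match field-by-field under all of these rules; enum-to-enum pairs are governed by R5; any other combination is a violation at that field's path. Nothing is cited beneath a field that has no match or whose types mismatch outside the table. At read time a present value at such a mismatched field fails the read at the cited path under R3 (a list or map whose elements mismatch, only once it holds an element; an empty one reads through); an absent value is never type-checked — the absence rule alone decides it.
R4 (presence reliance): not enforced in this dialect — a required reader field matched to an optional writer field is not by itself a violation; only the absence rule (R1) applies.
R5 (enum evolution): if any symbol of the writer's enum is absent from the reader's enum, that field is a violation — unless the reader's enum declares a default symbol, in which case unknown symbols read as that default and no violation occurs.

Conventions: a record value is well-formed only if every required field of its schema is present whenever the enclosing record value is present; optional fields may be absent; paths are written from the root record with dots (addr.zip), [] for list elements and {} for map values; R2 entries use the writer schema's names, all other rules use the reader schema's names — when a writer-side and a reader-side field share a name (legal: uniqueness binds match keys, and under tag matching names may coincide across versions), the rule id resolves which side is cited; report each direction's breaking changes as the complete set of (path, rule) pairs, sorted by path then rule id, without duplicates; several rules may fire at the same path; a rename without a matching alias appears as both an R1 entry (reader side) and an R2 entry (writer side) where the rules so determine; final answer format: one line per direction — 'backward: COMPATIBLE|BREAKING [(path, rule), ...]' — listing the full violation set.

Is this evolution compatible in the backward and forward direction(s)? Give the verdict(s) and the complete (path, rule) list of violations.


in Shipment below, arrows point writer -> reader
checking backward for Shipment: reader v2 against writer v1:
  tier <- tier (State -> State, writer required)
  meta <- meta (Meta -> Meta, writer required)
  email <- email (string -> string, writer optional)
  price <- price (float32 -> float32, writer optional)
  avatar <- avatar (bytes -> bytes, writer required)
  no writer field matches reader meta.duration
  meta.enabled <- meta.enabled (bool -> bool, writer optional)
  meta.attempts <- meta.attempts (int32 -> int32, writer required)
  meta.score <- meta.score (float64 -> float64, writer required)
  writer meta.version: unknown to reader
  violation R1 at meta.duration
  violation R2 at meta.version
  => backward: BREAKING (2)
checking forward for Shipment: reader v1 against writer v2:
  tier <- tier (State -> State, writer required)
  meta <- meta (Meta -> Meta, writer required)
  email <- email (string -> string, writer optional)
  price <- price (float32 -> float32, writer optional)
  avatar <- avatar (bytes -> bytes, writer required)
  no writer field matches reader meta.version
  meta.enabled <- meta.enabled (bool -> bool, writer optional)
  meta.attempts <- meta.attempts (int32 -> int32, writer required)
  meta.score <- meta.score (float64 -> float64, writer required)
  writer meta.duration: unknown to reader
  violation R2 at meta.duration
  violation R1 at meta.version
  => forward: BREAKING (2)

backward: BREAKING [(meta.duration, R1), (meta.version, R2)]; forward: BREAKING [(meta.duration, R2), (meta.version, R1)]


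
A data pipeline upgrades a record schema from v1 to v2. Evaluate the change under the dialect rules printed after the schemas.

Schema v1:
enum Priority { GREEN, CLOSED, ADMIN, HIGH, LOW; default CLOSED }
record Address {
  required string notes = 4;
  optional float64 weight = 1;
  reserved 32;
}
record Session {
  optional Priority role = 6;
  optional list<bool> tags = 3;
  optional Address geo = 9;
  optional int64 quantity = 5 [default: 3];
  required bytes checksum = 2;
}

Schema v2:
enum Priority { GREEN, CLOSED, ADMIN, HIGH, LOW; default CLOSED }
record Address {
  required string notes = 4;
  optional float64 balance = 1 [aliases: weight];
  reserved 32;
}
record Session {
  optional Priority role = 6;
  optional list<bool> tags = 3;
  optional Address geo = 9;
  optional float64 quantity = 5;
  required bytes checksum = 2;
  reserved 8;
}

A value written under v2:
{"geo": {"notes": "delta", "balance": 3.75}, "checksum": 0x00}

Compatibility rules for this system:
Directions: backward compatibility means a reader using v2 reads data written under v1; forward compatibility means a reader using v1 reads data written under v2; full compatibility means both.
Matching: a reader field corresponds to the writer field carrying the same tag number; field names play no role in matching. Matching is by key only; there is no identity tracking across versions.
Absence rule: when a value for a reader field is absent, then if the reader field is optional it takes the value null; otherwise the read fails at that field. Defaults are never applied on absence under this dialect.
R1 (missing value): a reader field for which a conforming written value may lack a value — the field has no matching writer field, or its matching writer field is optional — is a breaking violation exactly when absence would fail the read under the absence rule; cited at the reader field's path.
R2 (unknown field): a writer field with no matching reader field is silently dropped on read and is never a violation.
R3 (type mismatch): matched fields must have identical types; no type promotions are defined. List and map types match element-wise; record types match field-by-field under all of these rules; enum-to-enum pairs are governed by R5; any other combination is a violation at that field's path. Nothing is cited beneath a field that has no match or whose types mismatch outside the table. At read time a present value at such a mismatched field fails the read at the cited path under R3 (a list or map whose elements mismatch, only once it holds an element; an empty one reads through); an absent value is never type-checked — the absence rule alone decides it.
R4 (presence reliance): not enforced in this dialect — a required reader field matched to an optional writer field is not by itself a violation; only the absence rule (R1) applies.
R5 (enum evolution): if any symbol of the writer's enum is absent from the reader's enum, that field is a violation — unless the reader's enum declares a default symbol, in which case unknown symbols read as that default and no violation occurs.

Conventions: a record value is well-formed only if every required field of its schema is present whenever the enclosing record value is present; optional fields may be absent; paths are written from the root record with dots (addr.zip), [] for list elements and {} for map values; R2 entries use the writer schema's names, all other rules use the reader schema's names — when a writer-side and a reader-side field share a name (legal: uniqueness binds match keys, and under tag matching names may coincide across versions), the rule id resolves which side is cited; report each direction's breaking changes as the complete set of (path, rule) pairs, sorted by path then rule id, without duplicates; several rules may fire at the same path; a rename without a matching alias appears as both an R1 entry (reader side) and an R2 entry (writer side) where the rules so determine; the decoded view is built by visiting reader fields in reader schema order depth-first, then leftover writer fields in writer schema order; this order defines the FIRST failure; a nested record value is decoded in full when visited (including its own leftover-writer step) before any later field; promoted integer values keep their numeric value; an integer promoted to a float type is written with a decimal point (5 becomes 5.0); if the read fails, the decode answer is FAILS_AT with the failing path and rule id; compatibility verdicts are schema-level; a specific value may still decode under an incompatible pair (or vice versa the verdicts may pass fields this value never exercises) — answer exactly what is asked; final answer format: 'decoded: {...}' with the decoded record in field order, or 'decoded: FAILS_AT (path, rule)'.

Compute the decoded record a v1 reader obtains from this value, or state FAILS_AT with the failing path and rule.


arrows below run writer -> reader for Session
decode (reader v1):
  role := null (missing; optional => null)
  tags := null (missing; optional => null)
  geo.notes := "delta"
  geo.weight := 3.75 (from writer balance)
  quantity := null (missing; optional => null)
  checksum := 0x00
  => decoded: {"role": null, "tags": null, "geo": {"notes": "delta", "weight": 3.75}, "quantity": null, "checksum": 0x00}
the rest of the Session diff is inert for this question:
  renamed field weight to balance in record Address (alias weight declared on the renamed field) -> triggers nothing under the printed rules; the Session answer is the same either way
  field quantity in record Session: type int64 changed to float64 (its default is dropped) -> a verdict-level change on Session — the shown value reads the same

decoded: {"role": null, "tags": null, "geo": {"notes": "delta", "weight": 3.75}, "quantity": null, "checksum": 0x00}


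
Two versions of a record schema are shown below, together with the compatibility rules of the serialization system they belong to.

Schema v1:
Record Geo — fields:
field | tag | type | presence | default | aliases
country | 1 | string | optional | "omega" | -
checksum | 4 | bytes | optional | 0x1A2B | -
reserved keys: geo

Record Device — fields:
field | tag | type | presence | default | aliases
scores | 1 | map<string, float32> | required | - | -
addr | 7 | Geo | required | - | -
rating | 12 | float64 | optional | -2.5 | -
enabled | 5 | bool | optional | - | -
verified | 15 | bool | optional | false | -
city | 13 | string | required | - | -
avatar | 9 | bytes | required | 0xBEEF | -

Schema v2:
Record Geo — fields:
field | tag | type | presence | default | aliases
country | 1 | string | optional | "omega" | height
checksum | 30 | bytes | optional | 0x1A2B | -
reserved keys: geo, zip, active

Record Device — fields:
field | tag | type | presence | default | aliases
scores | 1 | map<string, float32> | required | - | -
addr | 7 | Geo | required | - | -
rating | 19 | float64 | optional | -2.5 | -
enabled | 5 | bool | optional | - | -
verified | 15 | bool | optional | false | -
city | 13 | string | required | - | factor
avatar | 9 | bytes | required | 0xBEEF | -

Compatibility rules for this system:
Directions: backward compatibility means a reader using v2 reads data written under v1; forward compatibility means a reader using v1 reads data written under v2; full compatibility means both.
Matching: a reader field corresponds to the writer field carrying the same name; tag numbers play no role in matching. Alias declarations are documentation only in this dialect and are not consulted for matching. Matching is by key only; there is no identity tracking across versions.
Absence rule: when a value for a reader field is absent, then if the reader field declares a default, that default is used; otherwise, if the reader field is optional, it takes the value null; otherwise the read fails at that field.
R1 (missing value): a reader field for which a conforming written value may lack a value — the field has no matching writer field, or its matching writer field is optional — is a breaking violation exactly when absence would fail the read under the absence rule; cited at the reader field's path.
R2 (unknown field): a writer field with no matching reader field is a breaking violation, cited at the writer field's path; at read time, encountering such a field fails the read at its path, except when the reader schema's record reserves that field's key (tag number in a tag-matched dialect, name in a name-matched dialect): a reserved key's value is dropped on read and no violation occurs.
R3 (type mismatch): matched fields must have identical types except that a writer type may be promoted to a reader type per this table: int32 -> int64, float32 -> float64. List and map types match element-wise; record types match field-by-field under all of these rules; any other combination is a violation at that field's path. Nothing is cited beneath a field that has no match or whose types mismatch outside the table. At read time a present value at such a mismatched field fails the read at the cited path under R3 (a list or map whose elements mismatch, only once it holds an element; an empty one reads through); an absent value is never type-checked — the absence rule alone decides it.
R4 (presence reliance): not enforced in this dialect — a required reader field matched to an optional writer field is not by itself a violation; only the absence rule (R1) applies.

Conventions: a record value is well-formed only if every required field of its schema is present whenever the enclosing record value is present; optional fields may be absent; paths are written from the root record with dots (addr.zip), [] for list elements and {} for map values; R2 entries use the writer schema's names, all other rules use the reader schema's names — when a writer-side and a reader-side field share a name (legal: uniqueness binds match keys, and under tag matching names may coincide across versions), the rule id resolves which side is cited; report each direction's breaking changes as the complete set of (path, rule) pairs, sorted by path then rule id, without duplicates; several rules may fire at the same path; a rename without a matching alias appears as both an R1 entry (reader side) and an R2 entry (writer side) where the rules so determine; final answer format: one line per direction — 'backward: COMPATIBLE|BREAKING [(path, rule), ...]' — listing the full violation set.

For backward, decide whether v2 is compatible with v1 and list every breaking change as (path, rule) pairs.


backward: COMPATIBLE []

each type pair in Device: writer, then reader
backward pass over Device, reader schema v2, writer schema v1:
  scores: map<string, float32> -> map<string, float32>, writer required; from scores
  addr: Geo -> Geo, writer required; from addr
  rating: float64 -> float64, writer optional; from rating
  enabled: bool -> bool, writer optional; from enabled
  verified: bool -> bool, writer optional; from verified
  city: string -> string, writer required; from city
  avatar: bytes -> bytes, writer required; from avatar
  addr.country: string -> string, writer optional; from addr.country
  addr.checksum: bytes -> bytes, writer optional; from addr.checksum
  nothing fires on Device: backward is COMPATIBLE
remaining Device differences; none change what is asked:
  field checksum in record Geo: tag 4 changed to 30 -> inert for the asked Device verdict: nothing fires
  field rating in record Device: tag 12 changed to 19 -> inert for the asked Device verdict: nothing fires


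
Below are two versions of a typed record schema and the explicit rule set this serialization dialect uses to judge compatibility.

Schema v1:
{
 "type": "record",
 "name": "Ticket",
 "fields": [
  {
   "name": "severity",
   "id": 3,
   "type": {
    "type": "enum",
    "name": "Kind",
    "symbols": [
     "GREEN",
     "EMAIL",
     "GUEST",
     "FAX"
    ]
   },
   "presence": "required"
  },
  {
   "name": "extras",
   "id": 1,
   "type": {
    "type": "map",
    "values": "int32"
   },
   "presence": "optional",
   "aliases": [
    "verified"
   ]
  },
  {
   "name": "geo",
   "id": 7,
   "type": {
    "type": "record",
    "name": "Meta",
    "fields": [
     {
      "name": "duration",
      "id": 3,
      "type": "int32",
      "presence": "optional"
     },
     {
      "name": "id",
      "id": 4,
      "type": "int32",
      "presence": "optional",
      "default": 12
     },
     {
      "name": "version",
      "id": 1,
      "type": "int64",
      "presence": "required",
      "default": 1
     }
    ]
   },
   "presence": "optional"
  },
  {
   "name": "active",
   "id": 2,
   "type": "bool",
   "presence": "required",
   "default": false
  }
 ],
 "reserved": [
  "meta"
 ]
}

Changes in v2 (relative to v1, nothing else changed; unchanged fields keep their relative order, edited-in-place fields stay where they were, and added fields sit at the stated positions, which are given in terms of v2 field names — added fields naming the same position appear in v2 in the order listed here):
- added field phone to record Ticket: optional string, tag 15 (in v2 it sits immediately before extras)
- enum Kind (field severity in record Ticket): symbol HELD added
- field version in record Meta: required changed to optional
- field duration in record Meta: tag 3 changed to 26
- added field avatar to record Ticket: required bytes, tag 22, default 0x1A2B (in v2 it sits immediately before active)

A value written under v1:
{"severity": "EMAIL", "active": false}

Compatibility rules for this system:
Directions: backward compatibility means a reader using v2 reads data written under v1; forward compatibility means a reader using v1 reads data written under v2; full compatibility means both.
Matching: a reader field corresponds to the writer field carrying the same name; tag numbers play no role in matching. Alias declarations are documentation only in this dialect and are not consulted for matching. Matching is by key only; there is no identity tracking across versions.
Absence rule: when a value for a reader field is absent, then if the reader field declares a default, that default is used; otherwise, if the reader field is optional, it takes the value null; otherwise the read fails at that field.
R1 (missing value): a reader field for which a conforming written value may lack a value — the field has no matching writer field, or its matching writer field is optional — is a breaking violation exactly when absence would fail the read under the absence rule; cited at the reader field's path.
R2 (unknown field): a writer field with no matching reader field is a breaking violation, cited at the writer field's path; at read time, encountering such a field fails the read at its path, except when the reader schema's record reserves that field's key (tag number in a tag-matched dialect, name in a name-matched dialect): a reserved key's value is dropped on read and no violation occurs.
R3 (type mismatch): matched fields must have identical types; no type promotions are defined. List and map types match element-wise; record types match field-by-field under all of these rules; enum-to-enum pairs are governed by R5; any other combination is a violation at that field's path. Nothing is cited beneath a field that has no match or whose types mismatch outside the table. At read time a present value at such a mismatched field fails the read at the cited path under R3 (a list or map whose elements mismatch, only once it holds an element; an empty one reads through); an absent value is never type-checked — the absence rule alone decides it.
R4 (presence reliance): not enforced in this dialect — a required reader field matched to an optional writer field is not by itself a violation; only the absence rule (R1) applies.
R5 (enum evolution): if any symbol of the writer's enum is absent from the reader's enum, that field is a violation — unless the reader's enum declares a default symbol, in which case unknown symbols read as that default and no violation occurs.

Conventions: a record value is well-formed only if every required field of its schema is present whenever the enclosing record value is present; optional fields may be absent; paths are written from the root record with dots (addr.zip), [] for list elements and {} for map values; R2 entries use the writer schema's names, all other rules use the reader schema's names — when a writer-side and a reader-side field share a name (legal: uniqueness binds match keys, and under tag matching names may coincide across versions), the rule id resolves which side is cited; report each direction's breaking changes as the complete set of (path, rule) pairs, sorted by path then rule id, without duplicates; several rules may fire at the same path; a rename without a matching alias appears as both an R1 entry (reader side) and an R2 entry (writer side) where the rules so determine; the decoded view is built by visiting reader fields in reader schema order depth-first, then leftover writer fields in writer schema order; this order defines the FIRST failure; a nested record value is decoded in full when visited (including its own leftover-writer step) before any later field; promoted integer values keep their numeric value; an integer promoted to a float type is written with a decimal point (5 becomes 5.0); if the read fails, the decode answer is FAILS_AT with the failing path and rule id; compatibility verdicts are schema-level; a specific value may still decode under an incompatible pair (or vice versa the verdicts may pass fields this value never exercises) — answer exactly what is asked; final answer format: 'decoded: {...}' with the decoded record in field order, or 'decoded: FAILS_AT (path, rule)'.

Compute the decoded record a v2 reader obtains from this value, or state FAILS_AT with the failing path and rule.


the writer's type comes first in each Ticket pair
decode walk for Ticket under reader schema v2:
  severity := "EMAIL"
  phone := null (not supplied -> null)
  extras := null (not supplied -> null)
  geo := null (not supplied -> null)
  avatar := 0x1A2B (no value, default fills)
  active := false
  => decoded: {"severity": "EMAIL", "phone": null, "extras": null, "geo": null, "avatar": 0x1A2B, "active": false}
the rest of the Ticket diff is inert for this question:
  enum Kind (field severity in record Ticket): symbol HELD added -> changes Ticket's schema-level verdicts only — the decode of this value is the same
  field version in record Meta: required changed to optional -> no rule fires on it and the decoded Ticket view is identical with or without it
  field duration in record Meta: tag 3 changed to 26 -> no rule fires on it and the decoded Ticket view is identical with or without it

decoded: {"severity": "EMAIL", "phone": null, "extras": null, "geo": null, "avatar": 0x1A2B, "active": false}
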